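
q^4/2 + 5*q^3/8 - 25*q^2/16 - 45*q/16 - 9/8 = (q/2 + 1/2)*(q - 2)*(q + 3/4)*(q + 3/2)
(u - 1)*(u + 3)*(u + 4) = u^3 + 6*u^2 + 5*u - 12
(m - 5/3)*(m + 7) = m^2 + 16*m/3 - 35/3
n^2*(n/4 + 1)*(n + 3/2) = n^4/4 + 11*n^3/8 + 3*n^2/2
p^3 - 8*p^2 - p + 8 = (p - 8)*(p - 1)*(p + 1)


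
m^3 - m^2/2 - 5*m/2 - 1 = (m - 2)*(m + 1/2)*(m + 1)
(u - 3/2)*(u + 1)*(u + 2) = u^3 + 3*u^2/2 - 5*u/2 - 3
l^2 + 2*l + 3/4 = (l + 1/2)*(l + 3/2)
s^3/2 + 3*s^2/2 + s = s*(s/2 + 1/2)*(s + 2)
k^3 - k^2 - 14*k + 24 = (k - 3)*(k - 2)*(k + 4)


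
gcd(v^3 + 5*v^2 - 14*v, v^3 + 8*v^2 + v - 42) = v^2 + 5*v - 14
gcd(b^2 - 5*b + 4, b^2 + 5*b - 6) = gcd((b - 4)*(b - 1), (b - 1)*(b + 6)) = b - 1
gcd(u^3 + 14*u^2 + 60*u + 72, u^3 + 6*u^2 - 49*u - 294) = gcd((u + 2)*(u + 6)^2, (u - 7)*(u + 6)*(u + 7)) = u + 6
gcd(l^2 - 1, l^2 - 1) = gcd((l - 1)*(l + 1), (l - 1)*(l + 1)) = l^2 - 1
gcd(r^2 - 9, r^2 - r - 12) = r + 3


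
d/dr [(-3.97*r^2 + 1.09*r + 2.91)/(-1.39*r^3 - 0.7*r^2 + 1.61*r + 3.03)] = (-5.5183*r^4 + 3.0302*r^3 + 6.506*r^2 - 19.9842*r - 1.3824)/(1.9321*r^6 + 1.946*r^5 - 3.9858*r^4 - 10.6774*r^3 - 1.6499*r^2 + 9.7566*r + 9.1809)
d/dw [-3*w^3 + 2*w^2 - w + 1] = -9*w^2 + 4*w - 1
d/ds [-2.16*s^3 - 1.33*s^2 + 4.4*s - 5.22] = -6.48*s^2 - 2.66*s + 4.4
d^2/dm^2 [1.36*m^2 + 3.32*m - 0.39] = 2.72000000000000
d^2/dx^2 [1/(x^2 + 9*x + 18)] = 2*(-x^2 - 9*x + (2*x + 9)^2 - 18)/(x^2 + 9*x + 18)^3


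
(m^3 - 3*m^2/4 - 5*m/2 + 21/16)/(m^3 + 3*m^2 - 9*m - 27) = (16*m^3 - 12*m^2 - 40*m + 21)/(16*(m^3 + 3*m^2 - 9*m - 27))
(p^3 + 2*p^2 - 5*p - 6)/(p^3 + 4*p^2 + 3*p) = (p - 2)/p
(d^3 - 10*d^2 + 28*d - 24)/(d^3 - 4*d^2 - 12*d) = (d^2 - 4*d + 4)/(d*(d + 2))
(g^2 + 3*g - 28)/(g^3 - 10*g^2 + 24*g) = (g + 7)/(g*(g - 6))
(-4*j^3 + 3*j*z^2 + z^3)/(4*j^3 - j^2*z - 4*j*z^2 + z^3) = (4*j^2 + 4*j*z + z^2)/(-4*j^2 - 3*j*z + z^2)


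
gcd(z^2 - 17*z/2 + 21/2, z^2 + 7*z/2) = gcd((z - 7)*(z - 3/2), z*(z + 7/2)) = 1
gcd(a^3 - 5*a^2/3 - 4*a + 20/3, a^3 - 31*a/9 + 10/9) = a^2 + a/3 - 10/3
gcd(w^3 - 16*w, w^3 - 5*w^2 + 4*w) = w^2 - 4*w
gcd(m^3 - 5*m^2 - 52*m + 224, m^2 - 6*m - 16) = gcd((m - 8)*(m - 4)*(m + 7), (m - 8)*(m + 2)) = m - 8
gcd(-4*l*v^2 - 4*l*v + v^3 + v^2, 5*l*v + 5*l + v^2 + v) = v + 1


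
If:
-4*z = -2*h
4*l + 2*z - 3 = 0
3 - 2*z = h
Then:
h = 3/2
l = 3/8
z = 3/4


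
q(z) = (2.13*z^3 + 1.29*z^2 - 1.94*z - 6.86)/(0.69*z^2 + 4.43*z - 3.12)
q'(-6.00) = -110.39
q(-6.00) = 84.13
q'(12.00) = 2.75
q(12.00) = 25.68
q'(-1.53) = -0.81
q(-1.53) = 1.03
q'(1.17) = 5.91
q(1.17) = -1.31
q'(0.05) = 4.35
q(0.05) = 2.40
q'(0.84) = 34.18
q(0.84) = -5.81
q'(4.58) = 2.23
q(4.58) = 6.82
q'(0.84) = 34.18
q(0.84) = -5.81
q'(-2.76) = -3.70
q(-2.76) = 3.61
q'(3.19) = 2.07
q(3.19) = 3.84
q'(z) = (-1.38*z - 4.43)*(2.13*z^3 + 1.29*z^2 - 1.94*z - 6.86)/(0.69*z^2 + 4.43*z - 3.12)^2 + (6.39*z^2 + 2.58*z - 1.94)/(0.69*z^2 + 4.43*z - 3.12)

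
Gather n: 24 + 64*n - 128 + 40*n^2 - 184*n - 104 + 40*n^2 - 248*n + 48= 80*n^2 - 368*n - 160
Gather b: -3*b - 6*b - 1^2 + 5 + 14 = 18 - 9*b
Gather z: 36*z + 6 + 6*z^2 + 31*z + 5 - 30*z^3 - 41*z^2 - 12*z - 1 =-30*z^3 - 35*z^2 + 55*z + 10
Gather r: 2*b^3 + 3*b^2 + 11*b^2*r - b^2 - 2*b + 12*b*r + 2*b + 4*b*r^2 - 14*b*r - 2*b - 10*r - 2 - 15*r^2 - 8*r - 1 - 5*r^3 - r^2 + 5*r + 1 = 2*b^3 + 2*b^2 - 2*b - 5*r^3 + r^2*(4*b - 16) + r*(11*b^2 - 2*b - 13) - 2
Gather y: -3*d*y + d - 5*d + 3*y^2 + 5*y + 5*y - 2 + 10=-4*d + 3*y^2 + y*(10 - 3*d) + 8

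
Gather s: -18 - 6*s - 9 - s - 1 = -7*s - 28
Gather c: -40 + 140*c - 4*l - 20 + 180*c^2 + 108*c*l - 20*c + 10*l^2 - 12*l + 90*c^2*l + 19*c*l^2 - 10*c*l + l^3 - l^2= c^2*(90*l + 180) + c*(19*l^2 + 98*l + 120) + l^3 + 9*l^2 - 16*l - 60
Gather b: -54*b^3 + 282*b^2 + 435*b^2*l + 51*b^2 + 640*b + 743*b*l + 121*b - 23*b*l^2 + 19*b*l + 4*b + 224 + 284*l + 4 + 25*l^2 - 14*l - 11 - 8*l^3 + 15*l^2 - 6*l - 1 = -54*b^3 + b^2*(435*l + 333) + b*(-23*l^2 + 762*l + 765) - 8*l^3 + 40*l^2 + 264*l + 216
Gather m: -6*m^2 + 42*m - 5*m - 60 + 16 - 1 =-6*m^2 + 37*m - 45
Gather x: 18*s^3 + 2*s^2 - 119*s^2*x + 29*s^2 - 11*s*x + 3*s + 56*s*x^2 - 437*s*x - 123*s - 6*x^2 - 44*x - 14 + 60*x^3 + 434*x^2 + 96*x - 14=18*s^3 + 31*s^2 - 120*s + 60*x^3 + x^2*(56*s + 428) + x*(-119*s^2 - 448*s + 52) - 28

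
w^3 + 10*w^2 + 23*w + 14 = (w + 1)*(w + 2)*(w + 7)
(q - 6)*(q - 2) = q^2 - 8*q + 12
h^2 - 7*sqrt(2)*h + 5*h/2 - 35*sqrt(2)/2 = (h + 5/2)*(h - 7*sqrt(2))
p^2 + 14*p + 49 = (p + 7)^2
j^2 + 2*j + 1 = (j + 1)^2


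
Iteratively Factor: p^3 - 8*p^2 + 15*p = (p - 5)*(p^2 - 3*p) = p*(p - 5)*(p - 3)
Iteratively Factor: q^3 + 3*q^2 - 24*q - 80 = (q - 5)*(q^2 + 8*q + 16) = (q - 5)*(q + 4)*(q + 4)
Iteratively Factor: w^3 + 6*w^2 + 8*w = (w + 4)*(w^2 + 2*w) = w*(w + 4)*(w + 2)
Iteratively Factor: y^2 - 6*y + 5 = (y - 1)*(y - 5)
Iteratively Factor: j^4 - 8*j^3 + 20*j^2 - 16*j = (j - 2)*(j^3 - 6*j^2 + 8*j) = (j - 2)^2*(j^2 - 4*j) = (j - 4)*(j - 2)^2*(j)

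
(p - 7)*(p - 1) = p^2 - 8*p + 7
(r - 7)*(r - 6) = r^2 - 13*r + 42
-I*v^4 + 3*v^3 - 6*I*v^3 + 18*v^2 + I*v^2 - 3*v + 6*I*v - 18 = (v + 1)*(v + 6)*(v + 3*I)*(-I*v + I)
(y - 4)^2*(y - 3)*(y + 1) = y^4 - 10*y^3 + 29*y^2 - 8*y - 48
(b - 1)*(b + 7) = b^2 + 6*b - 7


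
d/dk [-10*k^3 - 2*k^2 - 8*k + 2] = -30*k^2 - 4*k - 8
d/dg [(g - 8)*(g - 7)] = 2*g - 15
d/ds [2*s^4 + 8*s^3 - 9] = 8*s^2*(s + 3)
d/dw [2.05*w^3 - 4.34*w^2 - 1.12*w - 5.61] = 6.15*w^2 - 8.68*w - 1.12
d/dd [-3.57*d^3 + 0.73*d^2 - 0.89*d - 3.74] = -10.71*d^2 + 1.46*d - 0.89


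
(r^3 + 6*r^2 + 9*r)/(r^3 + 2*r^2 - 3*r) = (r + 3)/(r - 1)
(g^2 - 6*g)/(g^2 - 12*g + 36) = g/(g - 6)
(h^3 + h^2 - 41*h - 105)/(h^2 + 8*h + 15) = h - 7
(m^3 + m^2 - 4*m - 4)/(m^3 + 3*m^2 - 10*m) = (m^2 + 3*m + 2)/(m*(m + 5))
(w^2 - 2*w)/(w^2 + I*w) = (w - 2)/(w + I)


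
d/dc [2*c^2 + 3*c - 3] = 4*c + 3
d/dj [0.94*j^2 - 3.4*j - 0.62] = 1.88*j - 3.4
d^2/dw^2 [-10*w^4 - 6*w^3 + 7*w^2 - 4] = -120*w^2 - 36*w + 14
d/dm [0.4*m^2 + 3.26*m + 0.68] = 0.8*m + 3.26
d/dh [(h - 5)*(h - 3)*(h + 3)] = 3*h^2 - 10*h - 9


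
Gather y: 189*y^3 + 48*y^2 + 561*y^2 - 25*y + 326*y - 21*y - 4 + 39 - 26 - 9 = 189*y^3 + 609*y^2 + 280*y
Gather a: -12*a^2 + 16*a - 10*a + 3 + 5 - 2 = -12*a^2 + 6*a + 6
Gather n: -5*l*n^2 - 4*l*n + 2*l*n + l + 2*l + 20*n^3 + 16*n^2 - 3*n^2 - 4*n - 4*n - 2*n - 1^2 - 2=3*l + 20*n^3 + n^2*(13 - 5*l) + n*(-2*l - 10) - 3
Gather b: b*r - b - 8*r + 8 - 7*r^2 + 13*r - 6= b*(r - 1) - 7*r^2 + 5*r + 2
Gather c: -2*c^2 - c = -2*c^2 - c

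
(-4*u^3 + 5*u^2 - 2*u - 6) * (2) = -8*u^3 + 10*u^2 - 4*u - 12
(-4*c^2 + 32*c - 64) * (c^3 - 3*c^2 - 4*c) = -4*c^5 + 44*c^4 - 144*c^3 + 64*c^2 + 256*c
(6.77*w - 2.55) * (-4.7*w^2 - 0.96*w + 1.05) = -31.819*w^3 + 5.4858*w^2 + 9.5565*w - 2.6775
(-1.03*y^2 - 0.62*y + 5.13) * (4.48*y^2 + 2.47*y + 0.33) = -4.6144*y^4 - 5.3217*y^3 + 21.1111*y^2 + 12.4665*y + 1.6929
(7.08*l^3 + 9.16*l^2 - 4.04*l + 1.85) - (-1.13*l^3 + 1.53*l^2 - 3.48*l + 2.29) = 8.21*l^3 + 7.63*l^2 - 0.56*l - 0.44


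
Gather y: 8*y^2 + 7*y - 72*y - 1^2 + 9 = 8*y^2 - 65*y + 8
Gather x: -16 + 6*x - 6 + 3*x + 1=9*x - 21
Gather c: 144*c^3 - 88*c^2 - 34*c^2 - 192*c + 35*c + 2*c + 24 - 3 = 144*c^3 - 122*c^2 - 155*c + 21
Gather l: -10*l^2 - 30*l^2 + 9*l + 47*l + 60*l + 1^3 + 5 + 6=-40*l^2 + 116*l + 12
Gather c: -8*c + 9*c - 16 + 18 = c + 2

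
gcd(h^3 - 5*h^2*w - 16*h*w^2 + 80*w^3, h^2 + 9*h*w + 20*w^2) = h + 4*w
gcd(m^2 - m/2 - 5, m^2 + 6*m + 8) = m + 2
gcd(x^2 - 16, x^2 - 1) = 1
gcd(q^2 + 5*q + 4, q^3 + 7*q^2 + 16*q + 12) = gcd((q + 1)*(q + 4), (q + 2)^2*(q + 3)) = 1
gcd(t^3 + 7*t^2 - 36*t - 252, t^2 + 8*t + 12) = t + 6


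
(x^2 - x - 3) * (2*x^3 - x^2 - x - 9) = 2*x^5 - 3*x^4 - 6*x^3 - 5*x^2 + 12*x + 27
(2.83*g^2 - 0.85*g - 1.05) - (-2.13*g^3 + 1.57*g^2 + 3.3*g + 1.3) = 2.13*g^3 + 1.26*g^2 - 4.15*g - 2.35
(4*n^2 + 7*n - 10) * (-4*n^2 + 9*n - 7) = -16*n^4 + 8*n^3 + 75*n^2 - 139*n + 70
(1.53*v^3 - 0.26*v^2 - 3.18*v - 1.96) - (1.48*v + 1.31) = 1.53*v^3 - 0.26*v^2 - 4.66*v - 3.27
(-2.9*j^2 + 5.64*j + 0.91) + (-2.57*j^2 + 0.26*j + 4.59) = -5.47*j^2 + 5.9*j + 5.5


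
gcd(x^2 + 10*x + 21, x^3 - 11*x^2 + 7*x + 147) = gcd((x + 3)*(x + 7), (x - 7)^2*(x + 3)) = x + 3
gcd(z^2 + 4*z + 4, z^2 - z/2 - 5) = z + 2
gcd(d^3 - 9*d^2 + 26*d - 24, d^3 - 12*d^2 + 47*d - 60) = d^2 - 7*d + 12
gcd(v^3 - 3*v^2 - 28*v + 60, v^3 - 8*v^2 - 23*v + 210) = v^2 - v - 30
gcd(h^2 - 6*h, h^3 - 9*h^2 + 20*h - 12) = h - 6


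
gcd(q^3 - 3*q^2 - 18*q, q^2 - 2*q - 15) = q + 3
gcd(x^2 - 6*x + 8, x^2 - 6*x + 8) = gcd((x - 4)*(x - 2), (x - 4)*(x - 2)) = x^2 - 6*x + 8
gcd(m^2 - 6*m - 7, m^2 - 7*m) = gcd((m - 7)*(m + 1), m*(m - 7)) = m - 7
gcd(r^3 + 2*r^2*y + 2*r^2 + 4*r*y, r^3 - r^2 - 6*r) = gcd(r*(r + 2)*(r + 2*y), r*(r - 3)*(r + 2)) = r^2 + 2*r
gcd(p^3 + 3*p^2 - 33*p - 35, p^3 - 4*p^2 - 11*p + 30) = p - 5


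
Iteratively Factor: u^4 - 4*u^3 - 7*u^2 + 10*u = (u + 2)*(u^3 - 6*u^2 + 5*u) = (u - 5)*(u + 2)*(u^2 - u) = u*(u - 5)*(u + 2)*(u - 1)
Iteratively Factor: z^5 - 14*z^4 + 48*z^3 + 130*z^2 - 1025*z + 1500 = (z + 4)*(z^4 - 18*z^3 + 120*z^2 - 350*z + 375) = (z - 5)*(z + 4)*(z^3 - 13*z^2 + 55*z - 75) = (z - 5)^2*(z + 4)*(z^2 - 8*z + 15) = (z - 5)^2*(z - 3)*(z + 4)*(z - 5)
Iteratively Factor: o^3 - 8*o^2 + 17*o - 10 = (o - 1)*(o^2 - 7*o + 10) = (o - 2)*(o - 1)*(o - 5)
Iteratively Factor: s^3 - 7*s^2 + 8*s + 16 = (s - 4)*(s^2 - 3*s - 4) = (s - 4)^2*(s + 1)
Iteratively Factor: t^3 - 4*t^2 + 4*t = (t - 2)*(t^2 - 2*t) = (t - 2)^2*(t)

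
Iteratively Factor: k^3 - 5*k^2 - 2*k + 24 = (k + 2)*(k^2 - 7*k + 12) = (k - 3)*(k + 2)*(k - 4)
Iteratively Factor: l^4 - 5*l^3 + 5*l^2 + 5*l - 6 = (l - 1)*(l^3 - 4*l^2 + l + 6) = (l - 2)*(l - 1)*(l^2 - 2*l - 3) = (l - 2)*(l - 1)*(l + 1)*(l - 3)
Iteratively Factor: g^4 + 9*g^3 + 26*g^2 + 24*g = (g)*(g^3 + 9*g^2 + 26*g + 24) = g*(g + 3)*(g^2 + 6*g + 8) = g*(g + 3)*(g + 4)*(g + 2)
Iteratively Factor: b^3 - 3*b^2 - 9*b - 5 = (b + 1)*(b^2 - 4*b - 5) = (b - 5)*(b + 1)*(b + 1)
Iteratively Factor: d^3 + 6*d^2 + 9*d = (d + 3)*(d^2 + 3*d) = (d + 3)^2*(d)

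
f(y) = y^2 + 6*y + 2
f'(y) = 2*y + 6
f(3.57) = 36.16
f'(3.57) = 13.14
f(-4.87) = -3.50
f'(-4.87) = -3.74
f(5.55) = 66.10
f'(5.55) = 17.10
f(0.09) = 2.55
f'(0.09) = 6.18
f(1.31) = 11.58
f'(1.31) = 8.62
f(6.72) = 87.48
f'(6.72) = 19.44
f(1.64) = 14.53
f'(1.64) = 9.28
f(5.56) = 66.27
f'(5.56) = 17.12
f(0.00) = 2.00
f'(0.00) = 6.00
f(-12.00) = 74.00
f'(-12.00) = -18.00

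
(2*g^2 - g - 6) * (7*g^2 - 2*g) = 14*g^4 - 11*g^3 - 40*g^2 + 12*g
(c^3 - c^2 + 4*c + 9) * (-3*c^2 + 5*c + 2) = -3*c^5 + 8*c^4 - 15*c^3 - 9*c^2 + 53*c + 18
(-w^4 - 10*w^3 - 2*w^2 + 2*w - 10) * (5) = -5*w^4 - 50*w^3 - 10*w^2 + 10*w - 50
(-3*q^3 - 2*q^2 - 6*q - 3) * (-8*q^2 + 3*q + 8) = 24*q^5 + 7*q^4 + 18*q^3 - 10*q^2 - 57*q - 24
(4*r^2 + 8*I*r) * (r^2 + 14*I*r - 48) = 4*r^4 + 64*I*r^3 - 304*r^2 - 384*I*r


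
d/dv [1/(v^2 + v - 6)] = (-2*v - 1)/(v^2 + v - 6)^2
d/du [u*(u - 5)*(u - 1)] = 3*u^2 - 12*u + 5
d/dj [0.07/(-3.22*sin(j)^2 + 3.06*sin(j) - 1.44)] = (0.4508*sin(j) - 0.2142)*cos(j)/(3.22*sin(j)^2 - 3.06*sin(j) + 1.44)^2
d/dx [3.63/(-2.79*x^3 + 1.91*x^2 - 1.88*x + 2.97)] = (30.3831*x^2 - 13.8666*x + 6.8244)/(2.79*x^3 - 1.91*x^2 + 1.88*x - 2.97)^2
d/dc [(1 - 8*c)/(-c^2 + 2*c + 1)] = 2*(-4*c^2 + c - 5)/(c^4 - 4*c^3 + 2*c^2 + 4*c + 1)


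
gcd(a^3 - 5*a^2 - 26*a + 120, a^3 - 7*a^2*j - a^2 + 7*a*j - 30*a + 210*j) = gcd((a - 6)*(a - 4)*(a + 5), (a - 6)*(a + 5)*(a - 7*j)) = a^2 - a - 30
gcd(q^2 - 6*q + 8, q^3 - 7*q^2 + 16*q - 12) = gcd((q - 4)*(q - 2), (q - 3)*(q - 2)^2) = q - 2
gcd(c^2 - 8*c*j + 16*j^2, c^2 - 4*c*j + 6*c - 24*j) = c - 4*j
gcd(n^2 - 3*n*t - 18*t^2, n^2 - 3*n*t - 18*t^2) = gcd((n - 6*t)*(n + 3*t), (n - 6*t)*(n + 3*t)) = -n^2 + 3*n*t + 18*t^2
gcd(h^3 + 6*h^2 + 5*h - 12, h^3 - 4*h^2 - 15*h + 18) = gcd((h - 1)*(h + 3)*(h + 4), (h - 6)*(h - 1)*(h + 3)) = h^2 + 2*h - 3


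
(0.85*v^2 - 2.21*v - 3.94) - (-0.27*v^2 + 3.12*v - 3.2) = 1.12*v^2 - 5.33*v - 0.74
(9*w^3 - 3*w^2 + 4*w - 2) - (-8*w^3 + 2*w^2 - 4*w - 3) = 17*w^3 - 5*w^2 + 8*w + 1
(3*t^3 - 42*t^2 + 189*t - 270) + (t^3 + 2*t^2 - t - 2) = 4*t^3 - 40*t^2 + 188*t - 272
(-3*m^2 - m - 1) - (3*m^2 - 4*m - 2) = -6*m^2 + 3*m + 1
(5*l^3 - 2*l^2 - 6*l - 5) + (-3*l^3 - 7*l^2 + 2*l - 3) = 2*l^3 - 9*l^2 - 4*l - 8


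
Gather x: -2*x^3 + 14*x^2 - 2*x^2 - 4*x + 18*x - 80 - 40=-2*x^3 + 12*x^2 + 14*x - 120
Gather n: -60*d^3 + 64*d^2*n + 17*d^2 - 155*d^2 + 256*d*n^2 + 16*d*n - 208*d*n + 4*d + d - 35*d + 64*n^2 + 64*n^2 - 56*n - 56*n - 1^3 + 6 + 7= -60*d^3 - 138*d^2 - 30*d + n^2*(256*d + 128) + n*(64*d^2 - 192*d - 112) + 12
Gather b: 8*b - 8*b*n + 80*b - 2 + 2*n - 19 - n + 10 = b*(88 - 8*n) + n - 11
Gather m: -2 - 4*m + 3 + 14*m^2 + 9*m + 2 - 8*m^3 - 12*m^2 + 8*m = -8*m^3 + 2*m^2 + 13*m + 3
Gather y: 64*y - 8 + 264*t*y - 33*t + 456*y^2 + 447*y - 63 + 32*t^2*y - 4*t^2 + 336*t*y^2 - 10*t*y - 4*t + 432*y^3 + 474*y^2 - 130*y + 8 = -4*t^2 - 37*t + 432*y^3 + y^2*(336*t + 930) + y*(32*t^2 + 254*t + 381) - 63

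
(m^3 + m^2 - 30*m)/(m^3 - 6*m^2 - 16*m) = (-m^2 - m + 30)/(-m^2 + 6*m + 16)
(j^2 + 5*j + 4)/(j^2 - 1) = (j + 4)/(j - 1)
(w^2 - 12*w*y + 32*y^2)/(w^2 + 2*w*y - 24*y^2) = (w - 8*y)/(w + 6*y)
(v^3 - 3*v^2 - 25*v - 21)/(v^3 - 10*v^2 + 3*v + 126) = (v + 1)/(v - 6)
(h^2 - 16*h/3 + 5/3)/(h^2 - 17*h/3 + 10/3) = (3*h - 1)/(3*h - 2)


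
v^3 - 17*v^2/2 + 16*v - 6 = (v - 6)*(v - 2)*(v - 1/2)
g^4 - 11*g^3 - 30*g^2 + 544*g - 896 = (g - 8)^2*(g - 2)*(g + 7)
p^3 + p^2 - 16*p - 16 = (p - 4)*(p + 1)*(p + 4)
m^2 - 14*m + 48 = (m - 8)*(m - 6)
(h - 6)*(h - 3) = h^2 - 9*h + 18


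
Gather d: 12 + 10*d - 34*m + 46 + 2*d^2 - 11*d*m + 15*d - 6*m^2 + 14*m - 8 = 2*d^2 + d*(25 - 11*m) - 6*m^2 - 20*m + 50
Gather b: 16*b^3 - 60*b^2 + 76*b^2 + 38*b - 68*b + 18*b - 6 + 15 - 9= 16*b^3 + 16*b^2 - 12*b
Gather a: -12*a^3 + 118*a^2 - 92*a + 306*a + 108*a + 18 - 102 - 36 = -12*a^3 + 118*a^2 + 322*a - 120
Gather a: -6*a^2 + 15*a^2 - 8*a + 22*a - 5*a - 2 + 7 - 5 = 9*a^2 + 9*a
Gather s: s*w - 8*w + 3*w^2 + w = s*w + 3*w^2 - 7*w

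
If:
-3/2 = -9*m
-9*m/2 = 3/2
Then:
No Solution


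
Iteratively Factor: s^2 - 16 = (s - 4)*(s + 4)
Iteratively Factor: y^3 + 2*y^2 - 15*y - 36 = (y + 3)*(y^2 - y - 12) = (y + 3)^2*(y - 4)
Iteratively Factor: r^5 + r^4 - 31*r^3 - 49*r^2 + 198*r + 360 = (r + 4)*(r^4 - 3*r^3 - 19*r^2 + 27*r + 90) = (r + 3)*(r + 4)*(r^3 - 6*r^2 - r + 30) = (r + 2)*(r + 3)*(r + 4)*(r^2 - 8*r + 15) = (r - 5)*(r + 2)*(r + 3)*(r + 4)*(r - 3)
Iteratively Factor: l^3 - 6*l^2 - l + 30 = (l + 2)*(l^2 - 8*l + 15) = (l - 5)*(l + 2)*(l - 3)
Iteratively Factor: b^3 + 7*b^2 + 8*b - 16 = (b - 1)*(b^2 + 8*b + 16) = (b - 1)*(b + 4)*(b + 4)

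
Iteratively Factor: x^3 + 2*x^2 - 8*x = (x - 2)*(x^2 + 4*x) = x*(x - 2)*(x + 4)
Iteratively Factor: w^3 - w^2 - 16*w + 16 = (w - 4)*(w^2 + 3*w - 4) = (w - 4)*(w + 4)*(w - 1)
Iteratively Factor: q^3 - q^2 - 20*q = (q - 5)*(q^2 + 4*q) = q*(q - 5)*(q + 4)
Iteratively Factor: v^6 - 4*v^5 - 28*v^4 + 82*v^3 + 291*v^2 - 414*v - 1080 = (v - 3)*(v^5 - v^4 - 31*v^3 - 11*v^2 + 258*v + 360) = (v - 4)*(v - 3)*(v^4 + 3*v^3 - 19*v^2 - 87*v - 90) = (v - 4)*(v - 3)*(v + 3)*(v^3 - 19*v - 30) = (v - 4)*(v - 3)*(v + 2)*(v + 3)*(v^2 - 2*v - 15) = (v - 4)*(v - 3)*(v + 2)*(v + 3)^2*(v - 5)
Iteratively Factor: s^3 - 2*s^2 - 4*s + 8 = (s + 2)*(s^2 - 4*s + 4) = (s - 2)*(s + 2)*(s - 2)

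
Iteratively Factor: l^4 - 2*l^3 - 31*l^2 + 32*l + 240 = (l + 3)*(l^3 - 5*l^2 - 16*l + 80) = (l + 3)*(l + 4)*(l^2 - 9*l + 20) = (l - 4)*(l + 3)*(l + 4)*(l - 5)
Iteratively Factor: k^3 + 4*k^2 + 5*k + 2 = (k + 1)*(k^2 + 3*k + 2) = (k + 1)*(k + 2)*(k + 1)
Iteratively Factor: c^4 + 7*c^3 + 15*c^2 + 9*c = (c)*(c^3 + 7*c^2 + 15*c + 9) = c*(c + 3)*(c^2 + 4*c + 3) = c*(c + 3)^2*(c + 1)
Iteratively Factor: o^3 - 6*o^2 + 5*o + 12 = (o - 4)*(o^2 - 2*o - 3) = (o - 4)*(o + 1)*(o - 3)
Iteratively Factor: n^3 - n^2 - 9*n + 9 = (n - 1)*(n^2 - 9) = (n - 3)*(n - 1)*(n + 3)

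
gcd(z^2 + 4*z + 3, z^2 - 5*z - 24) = z + 3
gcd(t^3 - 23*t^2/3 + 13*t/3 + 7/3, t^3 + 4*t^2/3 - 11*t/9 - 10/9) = t - 1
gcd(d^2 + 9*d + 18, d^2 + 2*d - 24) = d + 6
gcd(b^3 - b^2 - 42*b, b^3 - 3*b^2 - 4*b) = b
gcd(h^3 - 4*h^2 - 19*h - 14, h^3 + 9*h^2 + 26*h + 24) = h + 2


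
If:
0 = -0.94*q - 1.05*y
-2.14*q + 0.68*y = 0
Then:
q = 0.00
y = 0.00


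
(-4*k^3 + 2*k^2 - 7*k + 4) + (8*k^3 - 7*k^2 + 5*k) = 4*k^3 - 5*k^2 - 2*k + 4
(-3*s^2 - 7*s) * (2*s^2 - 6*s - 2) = -6*s^4 + 4*s^3 + 48*s^2 + 14*s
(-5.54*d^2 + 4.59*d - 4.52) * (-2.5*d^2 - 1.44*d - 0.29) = 13.85*d^4 - 3.4974*d^3 + 6.297*d^2 + 5.1777*d + 1.3108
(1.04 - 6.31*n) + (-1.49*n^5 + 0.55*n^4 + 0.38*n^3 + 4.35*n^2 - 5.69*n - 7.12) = -1.49*n^5 + 0.55*n^4 + 0.38*n^3 + 4.35*n^2 - 12.0*n - 6.08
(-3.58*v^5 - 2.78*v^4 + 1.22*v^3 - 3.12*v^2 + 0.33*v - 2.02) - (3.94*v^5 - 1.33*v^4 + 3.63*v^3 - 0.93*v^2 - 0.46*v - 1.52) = -7.52*v^5 - 1.45*v^4 - 2.41*v^3 - 2.19*v^2 + 0.79*v - 0.5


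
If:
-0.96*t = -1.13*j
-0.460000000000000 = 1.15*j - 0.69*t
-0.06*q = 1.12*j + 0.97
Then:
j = -1.36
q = 9.25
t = -1.60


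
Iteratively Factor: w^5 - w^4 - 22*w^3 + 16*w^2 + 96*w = (w - 4)*(w^4 + 3*w^3 - 10*w^2 - 24*w) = (w - 4)*(w - 3)*(w^3 + 6*w^2 + 8*w) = (w - 4)*(w - 3)*(w + 2)*(w^2 + 4*w) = (w - 4)*(w - 3)*(w + 2)*(w + 4)*(w)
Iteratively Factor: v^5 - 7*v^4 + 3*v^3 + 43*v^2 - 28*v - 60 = (v + 1)*(v^4 - 8*v^3 + 11*v^2 + 32*v - 60) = (v - 5)*(v + 1)*(v^3 - 3*v^2 - 4*v + 12) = (v - 5)*(v + 1)*(v + 2)*(v^2 - 5*v + 6) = (v - 5)*(v - 2)*(v + 1)*(v + 2)*(v - 3)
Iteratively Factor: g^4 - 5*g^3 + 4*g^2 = (g - 4)*(g^3 - g^2) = g*(g - 4)*(g^2 - g) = g*(g - 4)*(g - 1)*(g)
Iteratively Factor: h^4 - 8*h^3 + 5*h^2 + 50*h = (h)*(h^3 - 8*h^2 + 5*h + 50) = h*(h - 5)*(h^2 - 3*h - 10) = h*(h - 5)*(h + 2)*(h - 5)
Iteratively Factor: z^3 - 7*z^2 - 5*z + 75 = (z - 5)*(z^2 - 2*z - 15) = (z - 5)^2*(z + 3)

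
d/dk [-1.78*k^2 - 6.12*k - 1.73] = -3.56*k - 6.12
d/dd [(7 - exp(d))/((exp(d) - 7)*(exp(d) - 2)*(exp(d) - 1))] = (2*exp(d) - 3)/(4*(exp(d) - 2)^2*sinh(d/2)^2)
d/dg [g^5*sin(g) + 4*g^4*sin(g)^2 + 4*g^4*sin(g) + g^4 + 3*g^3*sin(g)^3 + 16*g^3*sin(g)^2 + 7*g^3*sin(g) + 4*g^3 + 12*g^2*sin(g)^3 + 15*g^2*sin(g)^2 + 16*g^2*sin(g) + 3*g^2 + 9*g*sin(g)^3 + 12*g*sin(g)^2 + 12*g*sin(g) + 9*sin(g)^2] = g^5*cos(g) + 5*g^4*sin(g) + 4*g^4*sin(2*g) + 4*g^4*cos(g) + 16*g^3*sin(g) + 16*g^3*sin(2*g) + 37*g^3*cos(g)/4 - 8*g^3*cos(2*g) - 9*g^3*cos(3*g)/4 + 12*g^3 + 111*g^2*sin(g)/4 + 15*g^2*sin(2*g) - 9*g^2*sin(3*g)/4 + 25*g^2*cos(g) - 24*g^2*cos(2*g) - 9*g^2*cos(3*g) + 36*g^2 + 50*g*sin(g) + 12*g*sin(2*g) - 6*g*sin(3*g) + 75*g*cos(g)/4 - 15*g*cos(2*g) - 27*g*cos(3*g)/4 + 21*g + 75*sin(g)/4 + 9*sin(2*g) - 9*sin(3*g)/4 - 6*cos(2*g) + 6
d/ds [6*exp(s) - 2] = 6*exp(s)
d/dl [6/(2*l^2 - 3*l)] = 6*(3 - 4*l)/(l^2*(2*l - 3)^2)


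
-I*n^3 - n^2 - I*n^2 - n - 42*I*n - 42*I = (n - 7*I)*(n + 6*I)*(-I*n - I)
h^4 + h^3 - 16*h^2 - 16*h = h*(h - 4)*(h + 1)*(h + 4)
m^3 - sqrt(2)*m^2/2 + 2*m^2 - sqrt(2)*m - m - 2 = (m + 2)*(m - sqrt(2))*(m + sqrt(2)/2)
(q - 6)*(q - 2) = q^2 - 8*q + 12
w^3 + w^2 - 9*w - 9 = (w - 3)*(w + 1)*(w + 3)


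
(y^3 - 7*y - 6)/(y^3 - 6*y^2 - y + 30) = (y + 1)/(y - 5)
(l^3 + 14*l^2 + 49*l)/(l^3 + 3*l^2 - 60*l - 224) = l*(l + 7)/(l^2 - 4*l - 32)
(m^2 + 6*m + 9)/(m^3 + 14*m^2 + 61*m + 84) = (m + 3)/(m^2 + 11*m + 28)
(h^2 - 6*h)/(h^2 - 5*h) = (h - 6)/(h - 5)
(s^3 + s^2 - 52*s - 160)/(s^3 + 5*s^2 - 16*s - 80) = (s - 8)/(s - 4)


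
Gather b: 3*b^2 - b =3*b^2 - b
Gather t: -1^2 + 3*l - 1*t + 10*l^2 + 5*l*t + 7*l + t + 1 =10*l^2 + 5*l*t + 10*l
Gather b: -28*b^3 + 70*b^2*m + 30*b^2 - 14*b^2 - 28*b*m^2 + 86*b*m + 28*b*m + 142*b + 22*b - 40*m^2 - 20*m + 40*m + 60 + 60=-28*b^3 + b^2*(70*m + 16) + b*(-28*m^2 + 114*m + 164) - 40*m^2 + 20*m + 120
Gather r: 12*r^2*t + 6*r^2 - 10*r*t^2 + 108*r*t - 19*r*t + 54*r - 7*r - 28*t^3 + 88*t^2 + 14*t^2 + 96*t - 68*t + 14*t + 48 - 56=r^2*(12*t + 6) + r*(-10*t^2 + 89*t + 47) - 28*t^3 + 102*t^2 + 42*t - 8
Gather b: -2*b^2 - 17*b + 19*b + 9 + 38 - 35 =-2*b^2 + 2*b + 12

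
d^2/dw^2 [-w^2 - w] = -2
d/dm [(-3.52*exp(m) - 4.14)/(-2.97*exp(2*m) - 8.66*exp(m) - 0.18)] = (-(3.52*exp(m) + 4.14)*(5.94*exp(m) + 8.66) + 10.4544*exp(2*m) + 30.4832*exp(m) + 0.6336)*exp(m)/(2.97*exp(2*m) + 8.66*exp(m) + 0.18)^2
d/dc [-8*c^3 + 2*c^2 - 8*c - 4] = -24*c^2 + 4*c - 8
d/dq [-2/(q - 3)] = 2/(q - 3)^2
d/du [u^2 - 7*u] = 2*u - 7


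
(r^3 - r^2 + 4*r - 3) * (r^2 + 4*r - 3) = r^5 + 3*r^4 - 3*r^3 + 16*r^2 - 24*r + 9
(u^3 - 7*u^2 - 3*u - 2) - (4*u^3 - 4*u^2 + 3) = -3*u^3 - 3*u^2 - 3*u - 5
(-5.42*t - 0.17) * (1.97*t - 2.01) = -10.6774*t^2 + 10.5593*t + 0.3417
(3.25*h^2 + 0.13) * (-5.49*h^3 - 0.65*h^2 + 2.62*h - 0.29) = -17.8425*h^5 - 2.1125*h^4 + 7.8013*h^3 - 1.027*h^2 + 0.3406*h - 0.0377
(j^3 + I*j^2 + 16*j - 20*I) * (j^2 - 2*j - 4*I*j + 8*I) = j^5 - 2*j^4 - 3*I*j^4 + 20*j^3 + 6*I*j^3 - 40*j^2 - 84*I*j^2 - 80*j + 168*I*j + 160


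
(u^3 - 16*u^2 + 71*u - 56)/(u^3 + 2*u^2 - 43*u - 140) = (u^2 - 9*u + 8)/(u^2 + 9*u + 20)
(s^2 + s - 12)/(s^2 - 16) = (s - 3)/(s - 4)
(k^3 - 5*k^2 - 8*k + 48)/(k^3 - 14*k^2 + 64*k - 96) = (k + 3)/(k - 6)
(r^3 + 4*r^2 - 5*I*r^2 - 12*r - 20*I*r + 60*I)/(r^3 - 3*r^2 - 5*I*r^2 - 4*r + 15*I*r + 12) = (r^3 + r^2*(4 - 5*I) - 4*r*(3 + 5*I) + 60*I)/(r^3 - r^2*(3 + 5*I) + r*(-4 + 15*I) + 12)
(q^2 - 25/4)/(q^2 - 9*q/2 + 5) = (q + 5/2)/(q - 2)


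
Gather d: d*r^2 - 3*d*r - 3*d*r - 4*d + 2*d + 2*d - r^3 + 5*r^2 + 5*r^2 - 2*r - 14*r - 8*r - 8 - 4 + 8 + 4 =d*(r^2 - 6*r) - r^3 + 10*r^2 - 24*r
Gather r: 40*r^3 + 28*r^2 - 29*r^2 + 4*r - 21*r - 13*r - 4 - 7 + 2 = 40*r^3 - r^2 - 30*r - 9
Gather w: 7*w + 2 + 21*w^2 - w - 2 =21*w^2 + 6*w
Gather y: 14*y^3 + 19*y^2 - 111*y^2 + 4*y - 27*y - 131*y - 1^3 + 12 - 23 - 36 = 14*y^3 - 92*y^2 - 154*y - 48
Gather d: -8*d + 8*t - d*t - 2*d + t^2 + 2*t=d*(-t - 10) + t^2 + 10*t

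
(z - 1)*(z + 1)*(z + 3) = z^3 + 3*z^2 - z - 3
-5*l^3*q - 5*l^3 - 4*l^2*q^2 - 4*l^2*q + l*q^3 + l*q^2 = (-5*l + q)*(l + q)*(l*q + l)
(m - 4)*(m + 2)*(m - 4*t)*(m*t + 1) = m^4*t - 4*m^3*t^2 - 2*m^3*t + m^3 + 8*m^2*t^2 - 12*m^2*t - 2*m^2 + 32*m*t^2 + 8*m*t - 8*m + 32*t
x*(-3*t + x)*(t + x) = -3*t^2*x - 2*t*x^2 + x^3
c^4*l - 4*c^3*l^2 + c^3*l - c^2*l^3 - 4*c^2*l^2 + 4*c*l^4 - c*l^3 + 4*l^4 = (c - 4*l)*(c - l)*(c + l)*(c*l + l)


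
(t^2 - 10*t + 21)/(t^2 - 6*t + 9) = (t - 7)/(t - 3)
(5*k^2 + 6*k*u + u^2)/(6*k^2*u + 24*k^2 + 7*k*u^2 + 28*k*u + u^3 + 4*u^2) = (5*k + u)/(6*k*u + 24*k + u^2 + 4*u)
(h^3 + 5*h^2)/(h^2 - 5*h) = h*(h + 5)/(h - 5)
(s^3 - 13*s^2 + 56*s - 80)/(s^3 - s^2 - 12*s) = (s^2 - 9*s + 20)/(s*(s + 3))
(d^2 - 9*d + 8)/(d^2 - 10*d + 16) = (d - 1)/(d - 2)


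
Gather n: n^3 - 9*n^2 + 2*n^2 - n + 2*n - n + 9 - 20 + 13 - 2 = n^3 - 7*n^2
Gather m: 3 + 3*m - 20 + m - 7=4*m - 24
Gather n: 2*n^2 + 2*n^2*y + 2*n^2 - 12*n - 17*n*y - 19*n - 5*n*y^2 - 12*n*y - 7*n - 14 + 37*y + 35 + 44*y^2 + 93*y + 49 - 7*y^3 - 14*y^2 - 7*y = n^2*(2*y + 4) + n*(-5*y^2 - 29*y - 38) - 7*y^3 + 30*y^2 + 123*y + 70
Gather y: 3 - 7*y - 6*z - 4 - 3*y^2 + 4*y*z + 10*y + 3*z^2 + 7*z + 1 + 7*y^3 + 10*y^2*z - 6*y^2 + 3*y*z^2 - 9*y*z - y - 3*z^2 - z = 7*y^3 + y^2*(10*z - 9) + y*(3*z^2 - 5*z + 2)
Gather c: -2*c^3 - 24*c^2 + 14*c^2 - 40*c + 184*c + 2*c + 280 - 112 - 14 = -2*c^3 - 10*c^2 + 146*c + 154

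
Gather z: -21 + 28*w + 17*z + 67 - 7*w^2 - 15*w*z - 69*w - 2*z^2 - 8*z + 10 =-7*w^2 - 41*w - 2*z^2 + z*(9 - 15*w) + 56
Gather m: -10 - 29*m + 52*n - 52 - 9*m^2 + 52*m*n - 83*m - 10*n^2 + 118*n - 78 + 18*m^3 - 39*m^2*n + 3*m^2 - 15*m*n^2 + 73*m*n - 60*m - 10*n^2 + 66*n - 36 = 18*m^3 + m^2*(-39*n - 6) + m*(-15*n^2 + 125*n - 172) - 20*n^2 + 236*n - 176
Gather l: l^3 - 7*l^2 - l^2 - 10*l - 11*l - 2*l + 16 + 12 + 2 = l^3 - 8*l^2 - 23*l + 30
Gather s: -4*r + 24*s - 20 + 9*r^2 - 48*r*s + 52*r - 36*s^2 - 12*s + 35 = 9*r^2 + 48*r - 36*s^2 + s*(12 - 48*r) + 15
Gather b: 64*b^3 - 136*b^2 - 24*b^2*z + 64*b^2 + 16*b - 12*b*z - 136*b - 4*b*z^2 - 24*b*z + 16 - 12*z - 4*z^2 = 64*b^3 + b^2*(-24*z - 72) + b*(-4*z^2 - 36*z - 120) - 4*z^2 - 12*z + 16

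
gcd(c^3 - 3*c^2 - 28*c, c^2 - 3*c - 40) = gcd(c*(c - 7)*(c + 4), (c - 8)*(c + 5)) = 1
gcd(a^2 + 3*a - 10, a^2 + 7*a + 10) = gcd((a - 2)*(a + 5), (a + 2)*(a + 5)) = a + 5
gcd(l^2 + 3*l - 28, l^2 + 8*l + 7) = l + 7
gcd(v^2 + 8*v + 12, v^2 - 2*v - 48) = v + 6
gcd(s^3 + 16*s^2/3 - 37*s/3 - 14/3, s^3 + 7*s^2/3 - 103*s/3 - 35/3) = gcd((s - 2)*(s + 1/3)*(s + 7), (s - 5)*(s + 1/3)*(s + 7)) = s^2 + 22*s/3 + 7/3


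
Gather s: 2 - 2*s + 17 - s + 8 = 27 - 3*s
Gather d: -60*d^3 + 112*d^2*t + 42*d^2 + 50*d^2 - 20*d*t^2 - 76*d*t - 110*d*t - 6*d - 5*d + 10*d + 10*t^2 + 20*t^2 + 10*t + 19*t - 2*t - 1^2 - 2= -60*d^3 + d^2*(112*t + 92) + d*(-20*t^2 - 186*t - 1) + 30*t^2 + 27*t - 3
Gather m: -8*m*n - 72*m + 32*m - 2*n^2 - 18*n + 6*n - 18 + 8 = m*(-8*n - 40) - 2*n^2 - 12*n - 10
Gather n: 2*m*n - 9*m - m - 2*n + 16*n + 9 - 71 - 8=-10*m + n*(2*m + 14) - 70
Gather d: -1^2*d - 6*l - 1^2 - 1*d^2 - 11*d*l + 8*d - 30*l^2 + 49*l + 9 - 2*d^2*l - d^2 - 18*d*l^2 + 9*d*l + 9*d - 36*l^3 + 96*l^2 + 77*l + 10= d^2*(-2*l - 2) + d*(-18*l^2 - 2*l + 16) - 36*l^3 + 66*l^2 + 120*l + 18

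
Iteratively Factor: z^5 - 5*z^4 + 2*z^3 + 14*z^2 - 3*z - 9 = (z - 3)*(z^4 - 2*z^3 - 4*z^2 + 2*z + 3) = (z - 3)*(z - 1)*(z^3 - z^2 - 5*z - 3) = (z - 3)*(z - 1)*(z + 1)*(z^2 - 2*z - 3) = (z - 3)*(z - 1)*(z + 1)^2*(z - 3)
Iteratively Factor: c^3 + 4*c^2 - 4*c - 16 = (c - 2)*(c^2 + 6*c + 8) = (c - 2)*(c + 2)*(c + 4)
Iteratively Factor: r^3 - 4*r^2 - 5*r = (r)*(r^2 - 4*r - 5) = r*(r - 5)*(r + 1)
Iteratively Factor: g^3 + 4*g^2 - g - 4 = (g + 4)*(g^2 - 1) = (g + 1)*(g + 4)*(g - 1)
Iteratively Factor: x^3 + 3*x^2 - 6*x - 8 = (x + 4)*(x^2 - x - 2) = (x - 2)*(x + 4)*(x + 1)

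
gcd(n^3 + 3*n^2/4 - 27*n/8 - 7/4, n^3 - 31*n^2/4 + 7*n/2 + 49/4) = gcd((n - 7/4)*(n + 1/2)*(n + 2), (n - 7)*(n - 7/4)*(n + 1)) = n - 7/4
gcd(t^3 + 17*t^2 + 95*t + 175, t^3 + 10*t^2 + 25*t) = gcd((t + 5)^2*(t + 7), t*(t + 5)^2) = t^2 + 10*t + 25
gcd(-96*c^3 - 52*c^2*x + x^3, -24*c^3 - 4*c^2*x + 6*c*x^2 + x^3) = 12*c^2 + 8*c*x + x^2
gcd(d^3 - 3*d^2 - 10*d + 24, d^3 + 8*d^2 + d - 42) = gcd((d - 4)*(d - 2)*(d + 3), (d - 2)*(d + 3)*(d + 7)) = d^2 + d - 6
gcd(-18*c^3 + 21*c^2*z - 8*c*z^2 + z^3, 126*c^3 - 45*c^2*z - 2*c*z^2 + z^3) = -3*c + z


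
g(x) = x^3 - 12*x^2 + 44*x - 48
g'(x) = 3*x^2 - 24*x + 44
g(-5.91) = -933.60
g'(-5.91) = 290.62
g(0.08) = -44.56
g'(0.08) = 42.10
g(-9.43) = -2368.58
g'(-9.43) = 537.09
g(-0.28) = -61.28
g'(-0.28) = 50.96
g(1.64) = -3.70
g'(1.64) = 12.71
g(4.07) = -0.28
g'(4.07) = -3.99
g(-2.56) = -256.06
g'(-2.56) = 125.10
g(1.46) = -6.23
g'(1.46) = 15.35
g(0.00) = -48.00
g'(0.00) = 44.00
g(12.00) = 480.00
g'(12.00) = 188.00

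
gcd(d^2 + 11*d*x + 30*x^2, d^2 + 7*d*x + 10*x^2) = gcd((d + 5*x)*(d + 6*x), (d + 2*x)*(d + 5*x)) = d + 5*x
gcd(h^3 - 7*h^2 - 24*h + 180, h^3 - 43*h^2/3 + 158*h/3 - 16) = h - 6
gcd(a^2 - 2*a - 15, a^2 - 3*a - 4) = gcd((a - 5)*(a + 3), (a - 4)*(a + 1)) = 1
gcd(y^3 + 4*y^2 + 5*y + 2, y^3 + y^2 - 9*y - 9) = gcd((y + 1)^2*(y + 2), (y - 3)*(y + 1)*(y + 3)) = y + 1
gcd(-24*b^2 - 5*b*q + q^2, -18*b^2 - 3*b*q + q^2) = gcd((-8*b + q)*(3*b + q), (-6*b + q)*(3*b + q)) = 3*b + q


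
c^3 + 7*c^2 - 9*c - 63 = (c - 3)*(c + 3)*(c + 7)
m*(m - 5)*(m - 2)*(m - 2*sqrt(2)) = m^4 - 7*m^3 - 2*sqrt(2)*m^3 + 10*m^2 + 14*sqrt(2)*m^2 - 20*sqrt(2)*m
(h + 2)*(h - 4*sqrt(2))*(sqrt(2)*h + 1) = sqrt(2)*h^3 - 7*h^2 + 2*sqrt(2)*h^2 - 14*h - 4*sqrt(2)*h - 8*sqrt(2)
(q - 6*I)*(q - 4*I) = q^2 - 10*I*q - 24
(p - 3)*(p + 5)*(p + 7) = p^3 + 9*p^2 - p - 105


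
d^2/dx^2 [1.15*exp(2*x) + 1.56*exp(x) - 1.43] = (4.6*exp(x) + 1.56)*exp(x)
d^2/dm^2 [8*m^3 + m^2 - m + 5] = 48*m + 2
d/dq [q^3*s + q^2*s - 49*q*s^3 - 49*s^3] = s*(3*q^2 + 2*q - 49*s^2)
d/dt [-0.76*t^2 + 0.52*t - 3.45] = 0.52 - 1.52*t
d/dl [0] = 0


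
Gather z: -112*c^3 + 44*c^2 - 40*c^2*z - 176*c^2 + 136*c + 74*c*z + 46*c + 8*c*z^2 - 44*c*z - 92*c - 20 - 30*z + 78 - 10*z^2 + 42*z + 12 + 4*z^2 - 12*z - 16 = -112*c^3 - 132*c^2 + 90*c + z^2*(8*c - 6) + z*(-40*c^2 + 30*c) + 54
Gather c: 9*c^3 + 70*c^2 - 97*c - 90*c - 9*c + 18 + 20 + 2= 9*c^3 + 70*c^2 - 196*c + 40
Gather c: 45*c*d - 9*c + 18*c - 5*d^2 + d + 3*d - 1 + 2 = c*(45*d + 9) - 5*d^2 + 4*d + 1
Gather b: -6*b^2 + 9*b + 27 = -6*b^2 + 9*b + 27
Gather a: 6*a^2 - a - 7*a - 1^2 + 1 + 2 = 6*a^2 - 8*a + 2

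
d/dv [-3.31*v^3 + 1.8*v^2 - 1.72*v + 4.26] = -9.93*v^2 + 3.6*v - 1.72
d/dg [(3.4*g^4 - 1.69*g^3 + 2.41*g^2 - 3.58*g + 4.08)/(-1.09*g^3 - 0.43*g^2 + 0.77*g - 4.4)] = (-3.706*g^6 - 2.924*g^5 + 11.2076*g^4 - 70.247*g^3 + 35.9659*g^2 - 17.6992*g + 12.6104)/(1.1881*g^6 + 0.9374*g^5 - 1.4937*g^4 + 8.9298*g^3 + 4.3769*g^2 - 6.776*g + 19.36)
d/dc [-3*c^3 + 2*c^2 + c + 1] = -9*c^2 + 4*c + 1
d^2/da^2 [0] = 0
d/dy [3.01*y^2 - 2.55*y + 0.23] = 6.02*y - 2.55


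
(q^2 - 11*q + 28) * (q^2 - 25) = q^4 - 11*q^3 + 3*q^2 + 275*q - 700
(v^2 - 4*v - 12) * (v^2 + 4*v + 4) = v^4 - 24*v^2 - 64*v - 48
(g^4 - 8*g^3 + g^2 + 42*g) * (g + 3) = g^5 - 5*g^4 - 23*g^3 + 45*g^2 + 126*g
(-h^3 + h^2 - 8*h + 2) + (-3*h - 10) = -h^3 + h^2 - 11*h - 8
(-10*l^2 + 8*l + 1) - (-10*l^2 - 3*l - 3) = 11*l + 4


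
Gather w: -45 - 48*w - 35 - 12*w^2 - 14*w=-12*w^2 - 62*w - 80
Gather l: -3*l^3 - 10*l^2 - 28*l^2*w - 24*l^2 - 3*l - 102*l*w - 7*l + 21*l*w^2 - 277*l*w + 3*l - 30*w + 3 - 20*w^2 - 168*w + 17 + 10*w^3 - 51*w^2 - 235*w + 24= -3*l^3 + l^2*(-28*w - 34) + l*(21*w^2 - 379*w - 7) + 10*w^3 - 71*w^2 - 433*w + 44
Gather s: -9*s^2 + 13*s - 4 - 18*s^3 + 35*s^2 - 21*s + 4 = -18*s^3 + 26*s^2 - 8*s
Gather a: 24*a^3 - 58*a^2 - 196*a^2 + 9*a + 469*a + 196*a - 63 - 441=24*a^3 - 254*a^2 + 674*a - 504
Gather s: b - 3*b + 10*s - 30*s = -2*b - 20*s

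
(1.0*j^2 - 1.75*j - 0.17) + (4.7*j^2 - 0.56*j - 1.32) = 5.7*j^2 - 2.31*j - 1.49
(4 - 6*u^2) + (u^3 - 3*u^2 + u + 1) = u^3 - 9*u^2 + u + 5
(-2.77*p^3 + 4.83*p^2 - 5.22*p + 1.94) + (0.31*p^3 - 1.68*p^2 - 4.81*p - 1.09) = -2.46*p^3 + 3.15*p^2 - 10.03*p + 0.85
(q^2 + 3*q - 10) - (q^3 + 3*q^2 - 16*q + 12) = -q^3 - 2*q^2 + 19*q - 22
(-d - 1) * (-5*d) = 5*d^2 + 5*d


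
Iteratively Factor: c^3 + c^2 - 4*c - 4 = (c + 1)*(c^2 - 4) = (c - 2)*(c + 1)*(c + 2)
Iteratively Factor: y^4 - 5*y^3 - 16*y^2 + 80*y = (y)*(y^3 - 5*y^2 - 16*y + 80) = y*(y - 4)*(y^2 - y - 20) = y*(y - 4)*(y + 4)*(y - 5)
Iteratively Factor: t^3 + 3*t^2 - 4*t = (t - 1)*(t^2 + 4*t) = t*(t - 1)*(t + 4)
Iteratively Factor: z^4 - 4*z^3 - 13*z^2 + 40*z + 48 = (z - 4)*(z^3 - 13*z - 12) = (z - 4)*(z + 1)*(z^2 - z - 12) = (z - 4)^2*(z + 1)*(z + 3)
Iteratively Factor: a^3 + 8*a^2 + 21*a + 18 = (a + 2)*(a^2 + 6*a + 9) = (a + 2)*(a + 3)*(a + 3)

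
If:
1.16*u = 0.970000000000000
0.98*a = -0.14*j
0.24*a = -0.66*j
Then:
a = 0.00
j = 0.00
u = 0.84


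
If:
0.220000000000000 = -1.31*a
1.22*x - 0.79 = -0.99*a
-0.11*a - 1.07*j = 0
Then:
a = -0.17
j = 0.02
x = 0.78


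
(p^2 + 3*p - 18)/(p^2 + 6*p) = (p - 3)/p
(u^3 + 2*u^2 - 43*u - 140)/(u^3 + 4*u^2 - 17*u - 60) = (u^2 - 3*u - 28)/(u^2 - u - 12)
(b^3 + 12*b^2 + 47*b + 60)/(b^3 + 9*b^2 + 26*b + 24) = (b + 5)/(b + 2)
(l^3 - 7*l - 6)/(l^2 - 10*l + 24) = (l^3 - 7*l - 6)/(l^2 - 10*l + 24)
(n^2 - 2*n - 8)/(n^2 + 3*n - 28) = (n + 2)/(n + 7)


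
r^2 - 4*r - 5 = (r - 5)*(r + 1)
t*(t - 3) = t^2 - 3*t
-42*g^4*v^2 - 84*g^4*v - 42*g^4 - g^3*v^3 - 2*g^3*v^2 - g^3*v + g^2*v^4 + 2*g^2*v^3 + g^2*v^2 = (-7*g + v)*(6*g + v)*(g*v + g)^2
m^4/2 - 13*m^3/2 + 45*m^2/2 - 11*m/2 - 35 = (m/2 + 1/2)*(m - 7)*(m - 5)*(m - 2)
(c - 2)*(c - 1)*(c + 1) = c^3 - 2*c^2 - c + 2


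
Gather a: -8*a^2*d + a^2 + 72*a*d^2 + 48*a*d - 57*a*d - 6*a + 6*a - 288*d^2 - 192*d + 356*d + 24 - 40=a^2*(1 - 8*d) + a*(72*d^2 - 9*d) - 288*d^2 + 164*d - 16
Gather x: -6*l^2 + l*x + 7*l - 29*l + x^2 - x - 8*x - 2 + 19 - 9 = -6*l^2 - 22*l + x^2 + x*(l - 9) + 8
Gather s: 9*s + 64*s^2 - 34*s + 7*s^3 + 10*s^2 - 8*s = 7*s^3 + 74*s^2 - 33*s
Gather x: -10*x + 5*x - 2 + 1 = -5*x - 1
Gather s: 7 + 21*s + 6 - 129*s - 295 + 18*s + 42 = -90*s - 240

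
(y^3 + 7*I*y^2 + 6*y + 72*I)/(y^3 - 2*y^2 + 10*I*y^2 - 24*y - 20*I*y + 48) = (y - 3*I)/(y - 2)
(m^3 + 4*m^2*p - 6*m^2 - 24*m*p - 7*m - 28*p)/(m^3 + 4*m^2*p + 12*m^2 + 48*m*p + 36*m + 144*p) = (m^2 - 6*m - 7)/(m^2 + 12*m + 36)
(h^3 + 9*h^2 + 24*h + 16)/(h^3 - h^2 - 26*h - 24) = (h + 4)/(h - 6)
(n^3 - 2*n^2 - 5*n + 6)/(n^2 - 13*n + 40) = (n^3 - 2*n^2 - 5*n + 6)/(n^2 - 13*n + 40)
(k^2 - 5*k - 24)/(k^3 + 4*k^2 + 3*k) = (k - 8)/(k*(k + 1))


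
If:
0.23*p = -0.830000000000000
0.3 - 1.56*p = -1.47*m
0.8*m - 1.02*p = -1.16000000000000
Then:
No Solution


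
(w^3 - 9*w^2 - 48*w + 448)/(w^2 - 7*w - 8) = (w^2 - w - 56)/(w + 1)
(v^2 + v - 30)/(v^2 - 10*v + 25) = (v + 6)/(v - 5)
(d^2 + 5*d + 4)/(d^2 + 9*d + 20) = (d + 1)/(d + 5)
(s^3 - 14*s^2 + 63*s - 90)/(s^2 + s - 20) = (s^3 - 14*s^2 + 63*s - 90)/(s^2 + s - 20)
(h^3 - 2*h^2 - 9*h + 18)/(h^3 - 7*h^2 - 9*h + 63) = (h - 2)/(h - 7)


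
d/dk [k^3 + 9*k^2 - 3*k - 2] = 3*k^2 + 18*k - 3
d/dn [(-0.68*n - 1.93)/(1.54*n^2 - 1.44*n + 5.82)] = (1.0472*n^2 + 5.9444*n - 6.7368)/(2.3716*n^4 - 4.4352*n^3 + 19.9992*n^2 - 16.7616*n + 33.8724)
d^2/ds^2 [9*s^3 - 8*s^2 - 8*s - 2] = 54*s - 16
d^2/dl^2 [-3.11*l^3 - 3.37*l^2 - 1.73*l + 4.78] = -18.66*l - 6.74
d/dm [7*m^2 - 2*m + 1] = 14*m - 2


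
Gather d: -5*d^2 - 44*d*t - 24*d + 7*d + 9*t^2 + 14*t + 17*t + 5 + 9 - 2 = -5*d^2 + d*(-44*t - 17) + 9*t^2 + 31*t + 12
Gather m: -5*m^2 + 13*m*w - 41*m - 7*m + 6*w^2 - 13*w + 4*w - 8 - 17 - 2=-5*m^2 + m*(13*w - 48) + 6*w^2 - 9*w - 27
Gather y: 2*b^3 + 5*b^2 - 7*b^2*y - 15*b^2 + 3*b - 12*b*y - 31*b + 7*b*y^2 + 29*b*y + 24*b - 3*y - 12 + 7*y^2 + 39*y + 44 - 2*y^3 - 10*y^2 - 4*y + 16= 2*b^3 - 10*b^2 - 4*b - 2*y^3 + y^2*(7*b - 3) + y*(-7*b^2 + 17*b + 32) + 48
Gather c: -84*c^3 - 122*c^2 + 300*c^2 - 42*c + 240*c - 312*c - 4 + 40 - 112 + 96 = -84*c^3 + 178*c^2 - 114*c + 20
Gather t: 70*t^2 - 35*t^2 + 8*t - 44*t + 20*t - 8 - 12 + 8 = 35*t^2 - 16*t - 12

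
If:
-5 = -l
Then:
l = 5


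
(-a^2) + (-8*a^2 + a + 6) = -9*a^2 + a + 6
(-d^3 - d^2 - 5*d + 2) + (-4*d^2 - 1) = -d^3 - 5*d^2 - 5*d + 1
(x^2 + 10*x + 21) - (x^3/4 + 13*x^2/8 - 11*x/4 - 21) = -x^3/4 - 5*x^2/8 + 51*x/4 + 42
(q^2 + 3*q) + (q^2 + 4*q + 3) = 2*q^2 + 7*q + 3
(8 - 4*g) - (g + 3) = 5 - 5*g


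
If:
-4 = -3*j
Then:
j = 4/3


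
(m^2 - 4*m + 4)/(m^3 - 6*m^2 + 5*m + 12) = (m^2 - 4*m + 4)/(m^3 - 6*m^2 + 5*m + 12)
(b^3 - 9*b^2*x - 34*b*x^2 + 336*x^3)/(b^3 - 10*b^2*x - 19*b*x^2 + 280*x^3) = (b + 6*x)/(b + 5*x)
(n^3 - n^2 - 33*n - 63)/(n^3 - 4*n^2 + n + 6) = (n^3 - n^2 - 33*n - 63)/(n^3 - 4*n^2 + n + 6)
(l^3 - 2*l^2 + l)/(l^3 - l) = (l - 1)/(l + 1)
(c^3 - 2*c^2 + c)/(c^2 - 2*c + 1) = c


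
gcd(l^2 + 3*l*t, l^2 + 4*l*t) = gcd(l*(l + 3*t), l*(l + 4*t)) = l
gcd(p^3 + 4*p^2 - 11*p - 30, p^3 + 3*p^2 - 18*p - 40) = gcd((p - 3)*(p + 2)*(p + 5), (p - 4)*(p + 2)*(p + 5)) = p^2 + 7*p + 10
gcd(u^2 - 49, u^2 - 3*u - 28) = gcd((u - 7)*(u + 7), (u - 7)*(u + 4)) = u - 7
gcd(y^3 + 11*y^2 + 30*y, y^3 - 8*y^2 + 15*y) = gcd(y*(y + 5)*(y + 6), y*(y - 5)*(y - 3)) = y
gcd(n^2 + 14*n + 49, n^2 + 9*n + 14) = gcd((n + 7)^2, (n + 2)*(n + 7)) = n + 7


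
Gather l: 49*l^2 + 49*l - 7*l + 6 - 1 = 49*l^2 + 42*l + 5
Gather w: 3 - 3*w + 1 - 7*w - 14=-10*w - 10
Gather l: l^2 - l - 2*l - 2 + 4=l^2 - 3*l + 2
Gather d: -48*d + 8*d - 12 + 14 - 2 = -40*d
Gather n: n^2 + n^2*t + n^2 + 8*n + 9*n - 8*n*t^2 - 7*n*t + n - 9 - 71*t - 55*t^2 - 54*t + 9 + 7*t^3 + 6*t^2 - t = n^2*(t + 2) + n*(-8*t^2 - 7*t + 18) + 7*t^3 - 49*t^2 - 126*t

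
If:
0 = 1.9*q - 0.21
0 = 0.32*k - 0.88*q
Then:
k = 0.30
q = 0.11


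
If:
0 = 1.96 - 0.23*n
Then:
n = 8.52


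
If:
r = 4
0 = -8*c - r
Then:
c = -1/2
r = 4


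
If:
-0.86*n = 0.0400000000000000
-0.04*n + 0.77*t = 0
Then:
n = -0.05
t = -0.00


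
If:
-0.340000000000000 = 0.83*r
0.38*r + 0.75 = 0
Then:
No Solution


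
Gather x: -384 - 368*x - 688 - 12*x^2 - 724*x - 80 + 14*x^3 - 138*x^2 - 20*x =14*x^3 - 150*x^2 - 1112*x - 1152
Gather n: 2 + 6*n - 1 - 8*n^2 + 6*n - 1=-8*n^2 + 12*n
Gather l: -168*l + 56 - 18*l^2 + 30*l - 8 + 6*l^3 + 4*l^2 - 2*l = 6*l^3 - 14*l^2 - 140*l + 48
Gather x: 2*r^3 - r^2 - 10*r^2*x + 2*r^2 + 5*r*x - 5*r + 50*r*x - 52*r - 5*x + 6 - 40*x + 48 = 2*r^3 + r^2 - 57*r + x*(-10*r^2 + 55*r - 45) + 54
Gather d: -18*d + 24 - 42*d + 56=80 - 60*d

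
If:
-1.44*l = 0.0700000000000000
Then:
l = -0.05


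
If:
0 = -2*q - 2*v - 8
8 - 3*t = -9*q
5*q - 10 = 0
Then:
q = 2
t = 26/3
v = -6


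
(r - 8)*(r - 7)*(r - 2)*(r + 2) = r^4 - 15*r^3 + 52*r^2 + 60*r - 224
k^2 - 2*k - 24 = (k - 6)*(k + 4)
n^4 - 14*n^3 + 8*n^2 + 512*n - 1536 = (n - 8)^2*(n - 4)*(n + 6)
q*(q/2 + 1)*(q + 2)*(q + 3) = q^4/2 + 7*q^3/2 + 8*q^2 + 6*q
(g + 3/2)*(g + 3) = g^2 + 9*g/2 + 9/2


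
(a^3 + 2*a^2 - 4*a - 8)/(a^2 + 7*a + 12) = (a^3 + 2*a^2 - 4*a - 8)/(a^2 + 7*a + 12)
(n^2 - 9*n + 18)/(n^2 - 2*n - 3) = (n - 6)/(n + 1)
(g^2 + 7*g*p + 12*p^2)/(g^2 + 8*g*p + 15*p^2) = (g + 4*p)/(g + 5*p)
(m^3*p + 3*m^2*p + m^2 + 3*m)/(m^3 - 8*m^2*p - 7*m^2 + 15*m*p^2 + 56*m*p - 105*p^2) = m*(m^2*p + 3*m*p + m + 3)/(m^3 - 8*m^2*p - 7*m^2 + 15*m*p^2 + 56*m*p - 105*p^2)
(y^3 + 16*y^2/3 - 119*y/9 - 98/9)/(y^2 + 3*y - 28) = (9*y^2 - 15*y - 14)/(9*(y - 4))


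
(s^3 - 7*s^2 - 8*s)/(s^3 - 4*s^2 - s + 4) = s*(s - 8)/(s^2 - 5*s + 4)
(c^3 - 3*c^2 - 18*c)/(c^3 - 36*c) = (c + 3)/(c + 6)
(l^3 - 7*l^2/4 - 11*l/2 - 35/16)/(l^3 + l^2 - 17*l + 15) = (16*l^3 - 28*l^2 - 88*l - 35)/(16*(l^3 + l^2 - 17*l + 15))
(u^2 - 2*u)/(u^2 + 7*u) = (u - 2)/(u + 7)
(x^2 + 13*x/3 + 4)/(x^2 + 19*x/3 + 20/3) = (x + 3)/(x + 5)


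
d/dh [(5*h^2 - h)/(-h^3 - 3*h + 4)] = (3*h*(5*h - 1)*(h^2 + 1) + (1 - 10*h)*(h^3 + 3*h - 4))/(h^3 + 3*h - 4)^2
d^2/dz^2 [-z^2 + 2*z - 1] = -2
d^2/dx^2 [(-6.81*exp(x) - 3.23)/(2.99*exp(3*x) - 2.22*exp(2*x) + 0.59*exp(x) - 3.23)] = (-243.528324*exp(6*x) - 124.278453*exp(5*x) + 250.332714*exp(4*x) - 938.986933*exp(3*x) + 24.933339*exp(2*x) + 78.541972*exp(x) - 77.20346)*exp(x)/(26.730899*exp(9*x) - 59.541066*exp(8*x) + 60.031725*exp(7*x) - 121.068429*exp(6*x) + 140.486289*exp(5*x) - 84.2628*exp(4*x) + 119.172416*exp(3*x) - 72.856203*exp(2*x) + 18.466233*exp(x) - 33.698267)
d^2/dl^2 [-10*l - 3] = 0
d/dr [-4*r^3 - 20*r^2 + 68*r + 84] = -12*r^2 - 40*r + 68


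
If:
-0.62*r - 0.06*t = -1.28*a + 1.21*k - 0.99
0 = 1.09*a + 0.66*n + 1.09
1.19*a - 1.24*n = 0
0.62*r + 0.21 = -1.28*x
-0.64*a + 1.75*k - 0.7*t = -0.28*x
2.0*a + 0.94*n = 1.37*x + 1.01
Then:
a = -0.63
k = -1.66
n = -0.61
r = 3.95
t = -4.39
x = -2.08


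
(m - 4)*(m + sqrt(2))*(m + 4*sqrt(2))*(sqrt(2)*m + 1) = sqrt(2)*m^4 - 4*sqrt(2)*m^3 + 11*m^3 - 44*m^2 + 13*sqrt(2)*m^2 - 52*sqrt(2)*m + 8*m - 32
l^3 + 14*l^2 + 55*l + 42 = (l + 1)*(l + 6)*(l + 7)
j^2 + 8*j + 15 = (j + 3)*(j + 5)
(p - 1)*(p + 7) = p^2 + 6*p - 7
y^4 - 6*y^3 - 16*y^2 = y^2*(y - 8)*(y + 2)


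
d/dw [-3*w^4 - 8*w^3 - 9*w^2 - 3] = 6*w*(-2*w^2 - 4*w - 3)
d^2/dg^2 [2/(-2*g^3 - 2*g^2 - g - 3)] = 4*(2*(3*g + 1)*(2*g^3 + 2*g^2 + g + 3) - (6*g^2 + 4*g + 1)^2)/(2*g^3 + 2*g^2 + g + 3)^3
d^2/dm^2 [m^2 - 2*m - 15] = 2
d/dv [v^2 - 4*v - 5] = 2*v - 4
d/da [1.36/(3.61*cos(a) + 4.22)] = 4.9096*sin(a)/(3.61*cos(a) + 4.22)^2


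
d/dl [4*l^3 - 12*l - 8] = 12*l^2 - 12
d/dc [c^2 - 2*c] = 2*c - 2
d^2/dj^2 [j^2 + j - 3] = 2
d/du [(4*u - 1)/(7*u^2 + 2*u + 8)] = 2*(-14*u^2 + 7*u + 17)/(49*u^4 + 28*u^3 + 116*u^2 + 32*u + 64)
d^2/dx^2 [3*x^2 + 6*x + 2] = 6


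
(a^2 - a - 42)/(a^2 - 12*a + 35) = (a + 6)/(a - 5)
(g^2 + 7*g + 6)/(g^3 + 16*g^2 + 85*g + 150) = (g + 1)/(g^2 + 10*g + 25)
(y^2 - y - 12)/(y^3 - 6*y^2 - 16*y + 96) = (y + 3)/(y^2 - 2*y - 24)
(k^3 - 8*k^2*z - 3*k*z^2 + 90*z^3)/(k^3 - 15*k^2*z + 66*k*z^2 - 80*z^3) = (k^2 - 3*k*z - 18*z^2)/(k^2 - 10*k*z + 16*z^2)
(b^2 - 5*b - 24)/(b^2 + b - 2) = (b^2 - 5*b - 24)/(b^2 + b - 2)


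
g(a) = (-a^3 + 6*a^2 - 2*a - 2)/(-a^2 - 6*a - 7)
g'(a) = (2*a + 6)*(-a^3 + 6*a^2 - 2*a - 2)/(-a^2 - 6*a - 7)^2 + (-3*a^2 + 12*a - 2)/(-a^2 - 6*a - 7) = (a^4 + 12*a^3 - 17*a^2 - 88*a + 2)/(a^4 + 12*a^3 + 50*a^2 + 84*a + 49)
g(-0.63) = -0.52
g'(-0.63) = 3.66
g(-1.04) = -4.18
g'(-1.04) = 18.52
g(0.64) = 0.10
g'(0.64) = -0.46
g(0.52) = 0.15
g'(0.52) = -0.43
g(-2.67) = 34.45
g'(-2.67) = -17.29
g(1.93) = -0.42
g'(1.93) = -0.26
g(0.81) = 0.02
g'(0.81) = -0.47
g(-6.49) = -52.76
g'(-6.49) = -15.91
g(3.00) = -0.56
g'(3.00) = -0.00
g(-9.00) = -36.21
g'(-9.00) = -2.40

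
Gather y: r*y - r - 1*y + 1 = -r + y*(r - 1) + 1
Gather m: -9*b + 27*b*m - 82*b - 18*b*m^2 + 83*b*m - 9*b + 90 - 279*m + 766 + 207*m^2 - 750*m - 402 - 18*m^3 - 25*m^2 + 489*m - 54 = -100*b - 18*m^3 + m^2*(182 - 18*b) + m*(110*b - 540) + 400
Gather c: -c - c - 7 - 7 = -2*c - 14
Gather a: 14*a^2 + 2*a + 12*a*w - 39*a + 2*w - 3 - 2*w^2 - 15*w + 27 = 14*a^2 + a*(12*w - 37) - 2*w^2 - 13*w + 24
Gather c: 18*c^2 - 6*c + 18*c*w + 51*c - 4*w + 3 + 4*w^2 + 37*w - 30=18*c^2 + c*(18*w + 45) + 4*w^2 + 33*w - 27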